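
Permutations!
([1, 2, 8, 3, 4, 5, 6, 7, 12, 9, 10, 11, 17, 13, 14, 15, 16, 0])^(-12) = (17)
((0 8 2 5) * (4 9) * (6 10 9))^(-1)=((0 8 2 5)(4 6 10 9))^(-1)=(0 5 2 8)(4 9 10 6)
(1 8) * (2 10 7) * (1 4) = (1 8 4)(2 10 7) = [0, 8, 10, 3, 1, 5, 6, 2, 4, 9, 7]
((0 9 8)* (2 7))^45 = ((0 9 8)(2 7))^45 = (9)(2 7)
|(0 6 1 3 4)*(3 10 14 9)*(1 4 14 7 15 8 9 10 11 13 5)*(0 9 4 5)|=|(0 6 5 1 11 13)(3 14 10 7 15 8 4 9)|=24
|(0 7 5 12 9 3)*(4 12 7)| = |(0 4 12 9 3)(5 7)| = 10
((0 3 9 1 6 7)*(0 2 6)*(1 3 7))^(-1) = (0 1 6 2 7)(3 9)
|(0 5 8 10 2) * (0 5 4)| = 4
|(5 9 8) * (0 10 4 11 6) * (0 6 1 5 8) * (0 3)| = 8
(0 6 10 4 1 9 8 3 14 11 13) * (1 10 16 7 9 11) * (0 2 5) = (0 6 16 7 9 8 3 14 1 11 13 2 5)(4 10) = [6, 11, 5, 14, 10, 0, 16, 9, 3, 8, 4, 13, 12, 2, 1, 15, 7]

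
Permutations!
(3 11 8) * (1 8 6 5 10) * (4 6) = (1 8 3 11 4 6 5 10) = [0, 8, 2, 11, 6, 10, 5, 7, 3, 9, 1, 4]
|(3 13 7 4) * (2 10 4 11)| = |(2 10 4 3 13 7 11)| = 7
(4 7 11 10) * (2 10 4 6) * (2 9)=(2 10 6 9)(4 7 11)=[0, 1, 10, 3, 7, 5, 9, 11, 8, 2, 6, 4]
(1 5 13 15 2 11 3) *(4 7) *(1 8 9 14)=(1 5 13 15 2 11 3 8 9 14)(4 7)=[0, 5, 11, 8, 7, 13, 6, 4, 9, 14, 10, 3, 12, 15, 1, 2]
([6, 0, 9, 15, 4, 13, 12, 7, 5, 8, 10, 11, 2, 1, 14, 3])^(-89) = (0 6 12 2 9 8 5 13 1)(3 15)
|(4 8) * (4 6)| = 3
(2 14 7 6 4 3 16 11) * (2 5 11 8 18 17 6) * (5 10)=[0, 1, 14, 16, 3, 11, 4, 2, 18, 9, 5, 10, 12, 13, 7, 15, 8, 6, 17]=(2 14 7)(3 16 8 18 17 6 4)(5 11 10)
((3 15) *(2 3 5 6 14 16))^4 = ((2 3 15 5 6 14 16))^4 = (2 6 3 14 15 16 5)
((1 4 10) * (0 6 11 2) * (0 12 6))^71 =(1 10 4)(2 11 6 12)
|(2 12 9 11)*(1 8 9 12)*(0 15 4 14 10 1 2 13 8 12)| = |(0 15 4 14 10 1 12)(8 9 11 13)| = 28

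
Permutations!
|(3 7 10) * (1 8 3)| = |(1 8 3 7 10)| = 5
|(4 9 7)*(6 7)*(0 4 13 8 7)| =12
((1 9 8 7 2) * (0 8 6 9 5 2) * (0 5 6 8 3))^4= (1 7 6 5 9 2 8)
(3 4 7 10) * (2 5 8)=(2 5 8)(3 4 7 10)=[0, 1, 5, 4, 7, 8, 6, 10, 2, 9, 3]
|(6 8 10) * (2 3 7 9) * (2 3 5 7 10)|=8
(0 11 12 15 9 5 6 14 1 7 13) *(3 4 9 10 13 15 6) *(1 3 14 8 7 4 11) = (0 1 4 9 5 14 3 11 12 6 8 7 15 10 13) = [1, 4, 2, 11, 9, 14, 8, 15, 7, 5, 13, 12, 6, 0, 3, 10]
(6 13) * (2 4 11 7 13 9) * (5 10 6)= (2 4 11 7 13 5 10 6 9)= [0, 1, 4, 3, 11, 10, 9, 13, 8, 2, 6, 7, 12, 5]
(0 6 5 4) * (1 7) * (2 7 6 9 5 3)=(0 9 5 4)(1 6 3 2 7)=[9, 6, 7, 2, 0, 4, 3, 1, 8, 5]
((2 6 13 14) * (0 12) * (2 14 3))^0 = ((14)(0 12)(2 6 13 3))^0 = (14)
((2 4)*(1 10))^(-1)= (1 10)(2 4)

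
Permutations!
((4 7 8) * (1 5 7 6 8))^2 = ((1 5 7)(4 6 8))^2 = (1 7 5)(4 8 6)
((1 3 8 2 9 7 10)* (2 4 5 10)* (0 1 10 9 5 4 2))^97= ((10)(0 1 3 8 2 5 9 7))^97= (10)(0 1 3 8 2 5 9 7)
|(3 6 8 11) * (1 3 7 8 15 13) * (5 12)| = 30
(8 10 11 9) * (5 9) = (5 9 8 10 11) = [0, 1, 2, 3, 4, 9, 6, 7, 10, 8, 11, 5]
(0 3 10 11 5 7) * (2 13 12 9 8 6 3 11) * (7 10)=(0 11 5 10 2 13 12 9 8 6 3 7)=[11, 1, 13, 7, 4, 10, 3, 0, 6, 8, 2, 5, 9, 12]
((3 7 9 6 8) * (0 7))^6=((0 7 9 6 8 3))^6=(9)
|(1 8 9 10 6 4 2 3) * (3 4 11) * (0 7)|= |(0 7)(1 8 9 10 6 11 3)(2 4)|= 14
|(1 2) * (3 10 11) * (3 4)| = 4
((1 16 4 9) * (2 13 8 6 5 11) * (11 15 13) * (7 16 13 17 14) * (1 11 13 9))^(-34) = ((1 9 11 2 13 8 6 5 15 17 14 7 16 4))^(-34) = (1 15 11 14 13 16 6)(2 7 8 4 5 9 17)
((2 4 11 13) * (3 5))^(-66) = ((2 4 11 13)(3 5))^(-66) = (2 11)(4 13)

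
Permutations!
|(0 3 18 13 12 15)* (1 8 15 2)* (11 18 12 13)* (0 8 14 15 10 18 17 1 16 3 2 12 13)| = |(0 2 16 3 13)(1 14 15 8 10 18 11 17)| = 40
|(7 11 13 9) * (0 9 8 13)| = 4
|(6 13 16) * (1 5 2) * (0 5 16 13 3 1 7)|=4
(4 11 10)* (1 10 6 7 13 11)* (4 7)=(1 10 7 13 11 6 4)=[0, 10, 2, 3, 1, 5, 4, 13, 8, 9, 7, 6, 12, 11]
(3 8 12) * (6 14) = [0, 1, 2, 8, 4, 5, 14, 7, 12, 9, 10, 11, 3, 13, 6] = (3 8 12)(6 14)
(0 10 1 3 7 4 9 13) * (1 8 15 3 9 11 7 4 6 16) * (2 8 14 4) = (0 10 14 4 11 7 6 16 1 9 13)(2 8 15 3) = [10, 9, 8, 2, 11, 5, 16, 6, 15, 13, 14, 7, 12, 0, 4, 3, 1]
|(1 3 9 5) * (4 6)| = |(1 3 9 5)(4 6)| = 4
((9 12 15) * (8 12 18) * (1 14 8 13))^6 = ((1 14 8 12 15 9 18 13))^6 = (1 18 15 8)(9 12 14 13)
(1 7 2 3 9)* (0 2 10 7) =(0 2 3 9 1)(7 10) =[2, 0, 3, 9, 4, 5, 6, 10, 8, 1, 7]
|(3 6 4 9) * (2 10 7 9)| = 7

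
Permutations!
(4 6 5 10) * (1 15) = (1 15)(4 6 5 10) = [0, 15, 2, 3, 6, 10, 5, 7, 8, 9, 4, 11, 12, 13, 14, 1]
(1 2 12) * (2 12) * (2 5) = [0, 12, 5, 3, 4, 2, 6, 7, 8, 9, 10, 11, 1] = (1 12)(2 5)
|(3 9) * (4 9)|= |(3 4 9)|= 3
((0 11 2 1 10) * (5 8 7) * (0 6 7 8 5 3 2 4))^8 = (0 4 11)(1 6 3)(2 10 7)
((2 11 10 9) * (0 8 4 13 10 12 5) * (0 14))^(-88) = ((0 8 4 13 10 9 2 11 12 5 14))^(-88) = (14)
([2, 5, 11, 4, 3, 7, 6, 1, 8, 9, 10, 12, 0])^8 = [0, 7, 2, 3, 4, 1, 6, 5, 8, 9, 10, 11, 12]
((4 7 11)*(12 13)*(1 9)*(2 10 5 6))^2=(13)(2 5)(4 11 7)(6 10)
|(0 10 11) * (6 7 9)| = 3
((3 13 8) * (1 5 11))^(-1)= (1 11 5)(3 8 13)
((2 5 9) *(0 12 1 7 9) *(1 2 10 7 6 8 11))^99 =((0 12 2 5)(1 6 8 11)(7 9 10))^99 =(0 5 2 12)(1 11 8 6)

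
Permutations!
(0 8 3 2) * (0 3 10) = [8, 1, 3, 2, 4, 5, 6, 7, 10, 9, 0] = (0 8 10)(2 3)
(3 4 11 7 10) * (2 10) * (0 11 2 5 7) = (0 11)(2 10 3 4)(5 7) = [11, 1, 10, 4, 2, 7, 6, 5, 8, 9, 3, 0]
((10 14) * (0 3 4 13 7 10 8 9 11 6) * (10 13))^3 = (0 10 9)(3 14 11)(4 8 6)(7 13)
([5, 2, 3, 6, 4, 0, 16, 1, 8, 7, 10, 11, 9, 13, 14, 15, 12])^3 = (0 5)(1 6 9 2 16 7 3 12)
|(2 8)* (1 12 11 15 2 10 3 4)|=|(1 12 11 15 2 8 10 3 4)|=9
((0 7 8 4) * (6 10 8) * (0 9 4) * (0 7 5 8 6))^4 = (10)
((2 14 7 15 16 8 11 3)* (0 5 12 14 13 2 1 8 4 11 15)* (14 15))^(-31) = ((0 5 12 15 16 4 11 3 1 8 14 7)(2 13))^(-31) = (0 4 14 15 1 5 11 7 16 8 12 3)(2 13)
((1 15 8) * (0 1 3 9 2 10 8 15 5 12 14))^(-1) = (15)(0 14 12 5 1)(2 9 3 8 10)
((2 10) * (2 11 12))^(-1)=(2 12 11 10)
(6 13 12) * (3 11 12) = (3 11 12 6 13) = [0, 1, 2, 11, 4, 5, 13, 7, 8, 9, 10, 12, 6, 3]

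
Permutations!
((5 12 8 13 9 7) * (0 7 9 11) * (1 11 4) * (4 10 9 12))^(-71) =(0 7 5 4 1 11)(8 12 9 10 13)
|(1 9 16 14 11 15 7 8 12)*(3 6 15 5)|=|(1 9 16 14 11 5 3 6 15 7 8 12)|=12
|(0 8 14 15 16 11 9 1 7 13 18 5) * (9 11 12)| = 12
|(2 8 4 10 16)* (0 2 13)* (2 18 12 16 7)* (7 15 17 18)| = 12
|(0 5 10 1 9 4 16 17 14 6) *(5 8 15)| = 12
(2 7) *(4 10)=[0, 1, 7, 3, 10, 5, 6, 2, 8, 9, 4]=(2 7)(4 10)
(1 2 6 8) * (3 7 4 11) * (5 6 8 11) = (1 2 8)(3 7 4 5 6 11) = [0, 2, 8, 7, 5, 6, 11, 4, 1, 9, 10, 3]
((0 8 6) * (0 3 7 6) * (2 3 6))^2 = ((0 8)(2 3 7))^2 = (8)(2 7 3)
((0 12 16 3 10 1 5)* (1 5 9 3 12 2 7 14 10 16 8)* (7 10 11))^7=((0 2 10 5)(1 9 3 16 12 8)(7 14 11))^7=(0 5 10 2)(1 9 3 16 12 8)(7 14 11)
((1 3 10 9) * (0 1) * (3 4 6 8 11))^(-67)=(0 11 1 3 4 10 6 9 8)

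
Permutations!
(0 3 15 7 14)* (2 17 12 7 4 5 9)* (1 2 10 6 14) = (0 3 15 4 5 9 10 6 14)(1 2 17 12 7) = [3, 2, 17, 15, 5, 9, 14, 1, 8, 10, 6, 11, 7, 13, 0, 4, 16, 12]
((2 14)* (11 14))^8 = (2 14 11)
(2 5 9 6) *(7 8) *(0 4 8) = [4, 1, 5, 3, 8, 9, 2, 0, 7, 6] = (0 4 8 7)(2 5 9 6)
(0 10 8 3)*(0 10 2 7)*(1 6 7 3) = [2, 6, 3, 10, 4, 5, 7, 0, 1, 9, 8] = (0 2 3 10 8 1 6 7)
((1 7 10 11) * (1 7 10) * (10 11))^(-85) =((1 11 7))^(-85) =(1 7 11)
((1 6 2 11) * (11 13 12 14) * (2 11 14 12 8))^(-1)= ((14)(1 6 11)(2 13 8))^(-1)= (14)(1 11 6)(2 8 13)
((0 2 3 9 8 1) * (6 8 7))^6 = ((0 2 3 9 7 6 8 1))^6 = (0 8 7 3)(1 6 9 2)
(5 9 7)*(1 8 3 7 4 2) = (1 8 3 7 5 9 4 2) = [0, 8, 1, 7, 2, 9, 6, 5, 3, 4]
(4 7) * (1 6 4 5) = (1 6 4 7 5) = [0, 6, 2, 3, 7, 1, 4, 5]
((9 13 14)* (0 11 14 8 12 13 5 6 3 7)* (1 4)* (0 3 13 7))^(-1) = ((0 11 14 9 5 6 13 8 12 7 3)(1 4))^(-1) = (0 3 7 12 8 13 6 5 9 14 11)(1 4)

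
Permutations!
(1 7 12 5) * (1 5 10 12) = (1 7)(10 12) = [0, 7, 2, 3, 4, 5, 6, 1, 8, 9, 12, 11, 10]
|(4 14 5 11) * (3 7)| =4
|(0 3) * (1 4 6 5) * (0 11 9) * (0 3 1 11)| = |(0 1 4 6 5 11 9 3)| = 8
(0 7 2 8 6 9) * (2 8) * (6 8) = (0 7 6 9) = [7, 1, 2, 3, 4, 5, 9, 6, 8, 0]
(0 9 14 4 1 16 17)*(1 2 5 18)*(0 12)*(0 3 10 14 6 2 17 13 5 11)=[9, 16, 11, 10, 17, 18, 2, 7, 8, 6, 14, 0, 3, 5, 4, 15, 13, 12, 1]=(0 9 6 2 11)(1 16 13 5 18)(3 10 14 4 17 12)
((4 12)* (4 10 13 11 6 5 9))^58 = ((4 12 10 13 11 6 5 9))^58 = (4 10 11 5)(6 9 12 13)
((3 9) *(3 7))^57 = (9)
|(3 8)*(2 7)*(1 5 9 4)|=4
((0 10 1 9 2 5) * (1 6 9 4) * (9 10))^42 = (10)(0 2)(5 9)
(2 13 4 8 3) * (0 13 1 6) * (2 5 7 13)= (0 2 1 6)(3 5 7 13 4 8)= [2, 6, 1, 5, 8, 7, 0, 13, 3, 9, 10, 11, 12, 4]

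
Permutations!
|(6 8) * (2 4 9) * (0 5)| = |(0 5)(2 4 9)(6 8)| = 6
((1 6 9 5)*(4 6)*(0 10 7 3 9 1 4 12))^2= ((0 10 7 3 9 5 4 6 1 12))^2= (0 7 9 4 1)(3 5 6 12 10)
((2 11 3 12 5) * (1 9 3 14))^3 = (1 12 11 9 5 14 3 2)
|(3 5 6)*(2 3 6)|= 3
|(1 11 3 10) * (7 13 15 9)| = 4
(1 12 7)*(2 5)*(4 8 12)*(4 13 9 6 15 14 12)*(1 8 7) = [0, 13, 5, 3, 7, 2, 15, 8, 4, 6, 10, 11, 1, 9, 12, 14] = (1 13 9 6 15 14 12)(2 5)(4 7 8)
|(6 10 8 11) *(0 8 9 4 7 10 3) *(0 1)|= |(0 8 11 6 3 1)(4 7 10 9)|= 12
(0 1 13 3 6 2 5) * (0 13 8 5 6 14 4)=[1, 8, 6, 14, 0, 13, 2, 7, 5, 9, 10, 11, 12, 3, 4]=(0 1 8 5 13 3 14 4)(2 6)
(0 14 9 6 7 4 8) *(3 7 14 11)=(0 11 3 7 4 8)(6 14 9)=[11, 1, 2, 7, 8, 5, 14, 4, 0, 6, 10, 3, 12, 13, 9]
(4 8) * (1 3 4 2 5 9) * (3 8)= [0, 8, 5, 4, 3, 9, 6, 7, 2, 1]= (1 8 2 5 9)(3 4)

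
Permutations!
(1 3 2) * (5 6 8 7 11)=(1 3 2)(5 6 8 7 11)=[0, 3, 1, 2, 4, 6, 8, 11, 7, 9, 10, 5]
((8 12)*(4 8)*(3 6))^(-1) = (3 6)(4 12 8)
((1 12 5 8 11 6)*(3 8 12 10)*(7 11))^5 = (1 11 8 10 6 7 3)(5 12)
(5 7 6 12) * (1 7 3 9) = (1 7 6 12 5 3 9) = [0, 7, 2, 9, 4, 3, 12, 6, 8, 1, 10, 11, 5]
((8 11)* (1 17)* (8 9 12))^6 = ((1 17)(8 11 9 12))^6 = (17)(8 9)(11 12)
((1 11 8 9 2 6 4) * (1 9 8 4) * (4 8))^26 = (1 2 4 11 6 9 8)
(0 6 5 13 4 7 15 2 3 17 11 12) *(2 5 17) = (0 6 17 11 12)(2 3)(4 7 15 5 13) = [6, 1, 3, 2, 7, 13, 17, 15, 8, 9, 10, 12, 0, 4, 14, 5, 16, 11]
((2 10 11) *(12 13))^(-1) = (2 11 10)(12 13)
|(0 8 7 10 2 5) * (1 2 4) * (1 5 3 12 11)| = |(0 8 7 10 4 5)(1 2 3 12 11)| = 30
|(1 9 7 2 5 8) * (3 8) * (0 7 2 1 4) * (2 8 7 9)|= 20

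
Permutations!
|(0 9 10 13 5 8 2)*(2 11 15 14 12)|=11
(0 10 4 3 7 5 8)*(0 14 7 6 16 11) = [10, 1, 2, 6, 3, 8, 16, 5, 14, 9, 4, 0, 12, 13, 7, 15, 11] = (0 10 4 3 6 16 11)(5 8 14 7)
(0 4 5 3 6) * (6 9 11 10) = (0 4 5 3 9 11 10 6) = [4, 1, 2, 9, 5, 3, 0, 7, 8, 11, 6, 10]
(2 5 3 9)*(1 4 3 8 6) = (1 4 3 9 2 5 8 6) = [0, 4, 5, 9, 3, 8, 1, 7, 6, 2]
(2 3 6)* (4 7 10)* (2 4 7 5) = (2 3 6 4 5)(7 10) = [0, 1, 3, 6, 5, 2, 4, 10, 8, 9, 7]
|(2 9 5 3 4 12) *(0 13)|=|(0 13)(2 9 5 3 4 12)|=6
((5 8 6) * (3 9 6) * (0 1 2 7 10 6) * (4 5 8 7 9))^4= (3 10 4 6 5 8 7)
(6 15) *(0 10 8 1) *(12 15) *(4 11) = [10, 0, 2, 3, 11, 5, 12, 7, 1, 9, 8, 4, 15, 13, 14, 6] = (0 10 8 1)(4 11)(6 12 15)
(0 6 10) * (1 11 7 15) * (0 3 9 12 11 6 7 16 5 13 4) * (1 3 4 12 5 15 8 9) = [7, 6, 2, 1, 0, 13, 10, 8, 9, 5, 4, 16, 11, 12, 14, 3, 15] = (0 7 8 9 5 13 12 11 16 15 3 1 6 10 4)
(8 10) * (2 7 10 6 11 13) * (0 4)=(0 4)(2 7 10 8 6 11 13)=[4, 1, 7, 3, 0, 5, 11, 10, 6, 9, 8, 13, 12, 2]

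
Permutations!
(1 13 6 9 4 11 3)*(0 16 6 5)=(0 16 6 9 4 11 3 1 13 5)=[16, 13, 2, 1, 11, 0, 9, 7, 8, 4, 10, 3, 12, 5, 14, 15, 6]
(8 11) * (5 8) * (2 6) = [0, 1, 6, 3, 4, 8, 2, 7, 11, 9, 10, 5] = (2 6)(5 8 11)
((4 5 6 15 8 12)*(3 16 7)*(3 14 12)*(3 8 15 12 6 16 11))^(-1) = (3 11)(4 12 6 14 7 16 5)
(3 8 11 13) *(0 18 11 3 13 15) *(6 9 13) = [18, 1, 2, 8, 4, 5, 9, 7, 3, 13, 10, 15, 12, 6, 14, 0, 16, 17, 11] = (0 18 11 15)(3 8)(6 9 13)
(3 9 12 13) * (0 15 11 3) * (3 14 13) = (0 15 11 14 13)(3 9 12) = [15, 1, 2, 9, 4, 5, 6, 7, 8, 12, 10, 14, 3, 0, 13, 11]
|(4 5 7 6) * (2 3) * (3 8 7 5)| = 6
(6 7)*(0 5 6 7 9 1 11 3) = (0 5 6 9 1 11 3) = [5, 11, 2, 0, 4, 6, 9, 7, 8, 1, 10, 3]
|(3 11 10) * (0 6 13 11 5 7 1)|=|(0 6 13 11 10 3 5 7 1)|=9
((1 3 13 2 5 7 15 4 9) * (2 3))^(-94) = ((1 2 5 7 15 4 9)(3 13))^(-94) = (1 15 2 4 5 9 7)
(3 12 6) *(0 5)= (0 5)(3 12 6)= [5, 1, 2, 12, 4, 0, 3, 7, 8, 9, 10, 11, 6]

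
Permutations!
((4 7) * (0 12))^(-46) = ((0 12)(4 7))^(-46) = (12)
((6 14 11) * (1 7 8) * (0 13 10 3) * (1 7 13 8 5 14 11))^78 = ((0 8 7 5 14 1 13 10 3)(6 11))^78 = (0 13 5)(1 7 3)(8 10 14)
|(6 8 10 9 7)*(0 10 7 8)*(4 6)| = 7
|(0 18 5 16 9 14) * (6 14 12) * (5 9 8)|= 6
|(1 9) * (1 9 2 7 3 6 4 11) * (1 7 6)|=7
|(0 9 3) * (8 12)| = 6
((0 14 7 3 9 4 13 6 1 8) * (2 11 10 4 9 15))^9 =(0 13 2 14 6 11 7 1 10 3 8 4 15) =((0 14 7 3 15 2 11 10 4 13 6 1 8))^9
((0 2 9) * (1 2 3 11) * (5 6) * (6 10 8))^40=(0 2 11)(1 3 9)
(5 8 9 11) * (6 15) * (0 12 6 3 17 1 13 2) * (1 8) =(0 12 6 15 3 17 8 9 11 5 1 13 2) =[12, 13, 0, 17, 4, 1, 15, 7, 9, 11, 10, 5, 6, 2, 14, 3, 16, 8]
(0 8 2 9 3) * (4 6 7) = (0 8 2 9 3)(4 6 7) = [8, 1, 9, 0, 6, 5, 7, 4, 2, 3]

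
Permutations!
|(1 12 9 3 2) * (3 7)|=|(1 12 9 7 3 2)|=6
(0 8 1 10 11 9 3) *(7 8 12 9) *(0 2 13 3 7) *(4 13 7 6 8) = (0 12 9 6 8 1 10 11)(2 7 4 13 3) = [12, 10, 7, 2, 13, 5, 8, 4, 1, 6, 11, 0, 9, 3]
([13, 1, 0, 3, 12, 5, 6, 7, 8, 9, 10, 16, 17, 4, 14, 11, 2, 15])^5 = (0 15 13 11 4 16 12 2 17)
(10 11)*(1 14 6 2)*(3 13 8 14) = [0, 3, 1, 13, 4, 5, 2, 7, 14, 9, 11, 10, 12, 8, 6] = (1 3 13 8 14 6 2)(10 11)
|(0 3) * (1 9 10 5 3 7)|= 7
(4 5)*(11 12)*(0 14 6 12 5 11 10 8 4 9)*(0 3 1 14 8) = (0 8 4 11 5 9 3 1 14 6 12 10) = [8, 14, 2, 1, 11, 9, 12, 7, 4, 3, 0, 5, 10, 13, 6]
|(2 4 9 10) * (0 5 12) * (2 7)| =15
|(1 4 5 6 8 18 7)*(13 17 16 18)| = 10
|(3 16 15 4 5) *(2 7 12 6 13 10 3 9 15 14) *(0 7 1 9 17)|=16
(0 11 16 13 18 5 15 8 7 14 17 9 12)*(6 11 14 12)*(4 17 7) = [14, 1, 2, 3, 17, 15, 11, 12, 4, 6, 10, 16, 0, 18, 7, 8, 13, 9, 5] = (0 14 7 12)(4 17 9 6 11 16 13 18 5 15 8)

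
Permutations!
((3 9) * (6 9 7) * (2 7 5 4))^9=(2 6 3 4 7 9 5)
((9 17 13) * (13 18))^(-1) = ((9 17 18 13))^(-1) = (9 13 18 17)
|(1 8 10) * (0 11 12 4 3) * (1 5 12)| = |(0 11 1 8 10 5 12 4 3)| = 9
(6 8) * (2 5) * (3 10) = [0, 1, 5, 10, 4, 2, 8, 7, 6, 9, 3] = (2 5)(3 10)(6 8)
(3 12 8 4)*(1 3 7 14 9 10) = (1 3 12 8 4 7 14 9 10) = [0, 3, 2, 12, 7, 5, 6, 14, 4, 10, 1, 11, 8, 13, 9]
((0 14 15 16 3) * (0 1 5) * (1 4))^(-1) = ((0 14 15 16 3 4 1 5))^(-1) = (0 5 1 4 3 16 15 14)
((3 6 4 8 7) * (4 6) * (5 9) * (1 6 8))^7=(1 6 8 7 3 4)(5 9)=((1 6 8 7 3 4)(5 9))^7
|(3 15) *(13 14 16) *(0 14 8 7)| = 6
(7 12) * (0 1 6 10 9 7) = (0 1 6 10 9 7 12) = [1, 6, 2, 3, 4, 5, 10, 12, 8, 7, 9, 11, 0]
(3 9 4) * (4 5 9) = (3 4)(5 9) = [0, 1, 2, 4, 3, 9, 6, 7, 8, 5]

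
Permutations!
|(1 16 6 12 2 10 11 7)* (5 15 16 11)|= |(1 11 7)(2 10 5 15 16 6 12)|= 21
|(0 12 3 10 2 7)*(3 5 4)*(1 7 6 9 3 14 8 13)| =45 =|(0 12 5 4 14 8 13 1 7)(2 6 9 3 10)|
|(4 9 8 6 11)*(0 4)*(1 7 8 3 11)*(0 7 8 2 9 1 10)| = 30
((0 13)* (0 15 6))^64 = (15)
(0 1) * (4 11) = [1, 0, 2, 3, 11, 5, 6, 7, 8, 9, 10, 4] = (0 1)(4 11)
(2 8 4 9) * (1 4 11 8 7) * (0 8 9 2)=(0 8 11 9)(1 4 2 7)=[8, 4, 7, 3, 2, 5, 6, 1, 11, 0, 10, 9]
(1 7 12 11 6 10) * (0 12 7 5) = (0 12 11 6 10 1 5) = [12, 5, 2, 3, 4, 0, 10, 7, 8, 9, 1, 6, 11]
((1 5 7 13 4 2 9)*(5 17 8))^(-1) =((1 17 8 5 7 13 4 2 9))^(-1) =(1 9 2 4 13 7 5 8 17)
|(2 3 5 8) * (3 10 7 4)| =|(2 10 7 4 3 5 8)| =7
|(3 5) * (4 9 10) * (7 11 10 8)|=6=|(3 5)(4 9 8 7 11 10)|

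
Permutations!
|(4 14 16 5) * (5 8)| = 5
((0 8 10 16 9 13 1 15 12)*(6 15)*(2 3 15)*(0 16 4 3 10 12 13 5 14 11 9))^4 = ((0 8 12 16)(1 6 2 10 4 3 15 13)(5 14 11 9))^4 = (16)(1 4)(2 15)(3 6)(10 13)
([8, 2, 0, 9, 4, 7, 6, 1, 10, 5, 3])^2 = (0 10 9 7 2 8 3 5 1)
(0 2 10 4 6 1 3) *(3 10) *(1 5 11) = (0 2 3)(1 10 4 6 5 11) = [2, 10, 3, 0, 6, 11, 5, 7, 8, 9, 4, 1]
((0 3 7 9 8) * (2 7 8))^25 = ((0 3 8)(2 7 9))^25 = (0 3 8)(2 7 9)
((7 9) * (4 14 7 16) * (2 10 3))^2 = ((2 10 3)(4 14 7 9 16))^2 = (2 3 10)(4 7 16 14 9)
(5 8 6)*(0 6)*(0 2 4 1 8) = (0 6 5)(1 8 2 4) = [6, 8, 4, 3, 1, 0, 5, 7, 2]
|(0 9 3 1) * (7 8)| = 4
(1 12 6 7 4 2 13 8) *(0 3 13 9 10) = (0 3 13 8 1 12 6 7 4 2 9 10) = [3, 12, 9, 13, 2, 5, 7, 4, 1, 10, 0, 11, 6, 8]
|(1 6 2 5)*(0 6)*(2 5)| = |(0 6 5 1)| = 4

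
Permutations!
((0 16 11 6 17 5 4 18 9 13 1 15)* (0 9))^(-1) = ((0 16 11 6 17 5 4 18)(1 15 9 13))^(-1) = (0 18 4 5 17 6 11 16)(1 13 9 15)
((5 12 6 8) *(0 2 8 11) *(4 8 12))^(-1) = ((0 2 12 6 11)(4 8 5))^(-1) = (0 11 6 12 2)(4 5 8)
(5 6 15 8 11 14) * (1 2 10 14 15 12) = [0, 2, 10, 3, 4, 6, 12, 7, 11, 9, 14, 15, 1, 13, 5, 8] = (1 2 10 14 5 6 12)(8 11 15)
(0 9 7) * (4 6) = (0 9 7)(4 6) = [9, 1, 2, 3, 6, 5, 4, 0, 8, 7]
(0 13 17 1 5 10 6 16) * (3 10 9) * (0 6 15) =(0 13 17 1 5 9 3 10 15)(6 16) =[13, 5, 2, 10, 4, 9, 16, 7, 8, 3, 15, 11, 12, 17, 14, 0, 6, 1]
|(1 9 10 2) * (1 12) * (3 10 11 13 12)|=15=|(1 9 11 13 12)(2 3 10)|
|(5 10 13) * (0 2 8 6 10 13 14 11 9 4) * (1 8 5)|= 12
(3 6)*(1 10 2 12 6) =[0, 10, 12, 1, 4, 5, 3, 7, 8, 9, 2, 11, 6] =(1 10 2 12 6 3)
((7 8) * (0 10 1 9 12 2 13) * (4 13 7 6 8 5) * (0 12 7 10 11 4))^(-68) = ((0 11 4 13 12 2 10 1 9 7 5)(6 8))^(-68) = (0 7 1 2 13 11 5 9 10 12 4)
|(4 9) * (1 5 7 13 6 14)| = 6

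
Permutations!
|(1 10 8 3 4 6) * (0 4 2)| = 8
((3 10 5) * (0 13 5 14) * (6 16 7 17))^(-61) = (0 14 10 3 5 13)(6 17 7 16)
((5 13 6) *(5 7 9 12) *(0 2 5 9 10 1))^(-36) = (0 6)(1 13)(2 7)(5 10)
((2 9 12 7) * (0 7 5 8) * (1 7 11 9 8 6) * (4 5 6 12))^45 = (0 11 9 4 5 12 6 1 7 2 8)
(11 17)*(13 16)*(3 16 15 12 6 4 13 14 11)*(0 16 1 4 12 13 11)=(0 16 14)(1 4 11 17 3)(6 12)(13 15)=[16, 4, 2, 1, 11, 5, 12, 7, 8, 9, 10, 17, 6, 15, 0, 13, 14, 3]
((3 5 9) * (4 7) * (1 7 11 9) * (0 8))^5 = (0 8)(1 3 11 7 5 9 4)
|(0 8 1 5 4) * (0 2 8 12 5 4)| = |(0 12 5)(1 4 2 8)| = 12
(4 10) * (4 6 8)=(4 10 6 8)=[0, 1, 2, 3, 10, 5, 8, 7, 4, 9, 6]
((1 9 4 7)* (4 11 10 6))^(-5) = (1 11 6 7 9 10 4)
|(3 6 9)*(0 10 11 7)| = |(0 10 11 7)(3 6 9)| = 12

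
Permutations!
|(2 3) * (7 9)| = 2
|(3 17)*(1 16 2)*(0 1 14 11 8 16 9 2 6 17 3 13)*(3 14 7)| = 13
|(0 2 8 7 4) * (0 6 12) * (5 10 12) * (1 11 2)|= 11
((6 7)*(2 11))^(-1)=((2 11)(6 7))^(-1)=(2 11)(6 7)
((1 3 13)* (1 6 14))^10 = (14)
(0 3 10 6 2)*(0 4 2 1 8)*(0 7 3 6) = (0 6 1 8 7 3 10)(2 4) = [6, 8, 4, 10, 2, 5, 1, 3, 7, 9, 0]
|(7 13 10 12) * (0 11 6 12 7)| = |(0 11 6 12)(7 13 10)| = 12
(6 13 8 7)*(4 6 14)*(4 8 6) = [0, 1, 2, 3, 4, 5, 13, 14, 7, 9, 10, 11, 12, 6, 8] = (6 13)(7 14 8)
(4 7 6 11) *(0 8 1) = (0 8 1)(4 7 6 11) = [8, 0, 2, 3, 7, 5, 11, 6, 1, 9, 10, 4]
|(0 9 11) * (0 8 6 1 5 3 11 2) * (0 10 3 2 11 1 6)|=20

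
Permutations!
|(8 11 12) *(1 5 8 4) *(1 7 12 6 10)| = |(1 5 8 11 6 10)(4 7 12)| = 6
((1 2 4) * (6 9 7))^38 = (1 4 2)(6 7 9)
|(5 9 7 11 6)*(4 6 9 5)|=6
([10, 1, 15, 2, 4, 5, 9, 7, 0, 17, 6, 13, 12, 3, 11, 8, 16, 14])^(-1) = (0 8 15 2 3 13 11 14 17 9 6 10)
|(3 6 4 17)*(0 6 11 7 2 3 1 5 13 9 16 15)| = |(0 6 4 17 1 5 13 9 16 15)(2 3 11 7)| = 20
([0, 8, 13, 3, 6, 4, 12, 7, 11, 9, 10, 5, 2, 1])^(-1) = (1 13 2 12 6 4 5 11 8)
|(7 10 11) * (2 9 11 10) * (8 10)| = |(2 9 11 7)(8 10)| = 4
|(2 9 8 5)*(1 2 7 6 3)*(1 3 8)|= |(1 2 9)(5 7 6 8)|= 12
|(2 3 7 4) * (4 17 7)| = |(2 3 4)(7 17)| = 6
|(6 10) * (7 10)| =3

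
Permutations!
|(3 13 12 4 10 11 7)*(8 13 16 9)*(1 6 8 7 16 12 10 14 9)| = 42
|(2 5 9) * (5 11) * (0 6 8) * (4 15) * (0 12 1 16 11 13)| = |(0 6 8 12 1 16 11 5 9 2 13)(4 15)| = 22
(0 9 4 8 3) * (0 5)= (0 9 4 8 3 5)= [9, 1, 2, 5, 8, 0, 6, 7, 3, 4]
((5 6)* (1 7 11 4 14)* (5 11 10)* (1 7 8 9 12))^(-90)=(1 9)(4 14 7 10 5 6 11)(8 12)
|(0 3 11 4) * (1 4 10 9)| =|(0 3 11 10 9 1 4)| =7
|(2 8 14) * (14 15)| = 4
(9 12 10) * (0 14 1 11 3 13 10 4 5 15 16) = [14, 11, 2, 13, 5, 15, 6, 7, 8, 12, 9, 3, 4, 10, 1, 16, 0] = (0 14 1 11 3 13 10 9 12 4 5 15 16)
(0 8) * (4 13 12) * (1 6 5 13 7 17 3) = (0 8)(1 6 5 13 12 4 7 17 3) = [8, 6, 2, 1, 7, 13, 5, 17, 0, 9, 10, 11, 4, 12, 14, 15, 16, 3]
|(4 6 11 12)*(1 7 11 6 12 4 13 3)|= |(1 7 11 4 12 13 3)|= 7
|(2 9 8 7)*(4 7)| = |(2 9 8 4 7)| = 5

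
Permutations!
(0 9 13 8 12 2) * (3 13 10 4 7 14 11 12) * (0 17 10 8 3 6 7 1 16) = (0 9 8 6 7 14 11 12 2 17 10 4 1 16)(3 13) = [9, 16, 17, 13, 1, 5, 7, 14, 6, 8, 4, 12, 2, 3, 11, 15, 0, 10]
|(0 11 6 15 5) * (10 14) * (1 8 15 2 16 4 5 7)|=28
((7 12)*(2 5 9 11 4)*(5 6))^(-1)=(2 4 11 9 5 6)(7 12)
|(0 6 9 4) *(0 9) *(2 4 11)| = 4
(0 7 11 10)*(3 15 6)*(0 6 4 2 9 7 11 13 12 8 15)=(0 11 10 6 3)(2 9 7 13 12 8 15 4)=[11, 1, 9, 0, 2, 5, 3, 13, 15, 7, 6, 10, 8, 12, 14, 4]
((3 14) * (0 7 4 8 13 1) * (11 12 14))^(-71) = (0 7 4 8 13 1)(3 11 12 14)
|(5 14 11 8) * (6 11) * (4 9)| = |(4 9)(5 14 6 11 8)| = 10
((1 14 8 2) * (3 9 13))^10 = ((1 14 8 2)(3 9 13))^10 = (1 8)(2 14)(3 9 13)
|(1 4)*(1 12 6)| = |(1 4 12 6)| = 4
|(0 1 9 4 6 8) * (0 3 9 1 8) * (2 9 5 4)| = 6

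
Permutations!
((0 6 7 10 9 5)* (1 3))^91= ((0 6 7 10 9 5)(1 3))^91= (0 6 7 10 9 5)(1 3)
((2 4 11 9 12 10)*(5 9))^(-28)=((2 4 11 5 9 12 10))^(-28)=(12)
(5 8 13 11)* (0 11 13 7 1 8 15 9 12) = (0 11 5 15 9 12)(1 8 7) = [11, 8, 2, 3, 4, 15, 6, 1, 7, 12, 10, 5, 0, 13, 14, 9]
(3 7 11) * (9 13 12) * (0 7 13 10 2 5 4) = (0 7 11 3 13 12 9 10 2 5 4) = [7, 1, 5, 13, 0, 4, 6, 11, 8, 10, 2, 3, 9, 12]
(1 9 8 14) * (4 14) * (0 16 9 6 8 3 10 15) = [16, 6, 2, 10, 14, 5, 8, 7, 4, 3, 15, 11, 12, 13, 1, 0, 9] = (0 16 9 3 10 15)(1 6 8 4 14)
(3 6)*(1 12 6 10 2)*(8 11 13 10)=(1 12 6 3 8 11 13 10 2)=[0, 12, 1, 8, 4, 5, 3, 7, 11, 9, 2, 13, 6, 10]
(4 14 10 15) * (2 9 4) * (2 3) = [0, 1, 9, 2, 14, 5, 6, 7, 8, 4, 15, 11, 12, 13, 10, 3] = (2 9 4 14 10 15 3)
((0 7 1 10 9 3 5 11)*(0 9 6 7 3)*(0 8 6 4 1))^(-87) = (0 3 5 11 9 8 6 7)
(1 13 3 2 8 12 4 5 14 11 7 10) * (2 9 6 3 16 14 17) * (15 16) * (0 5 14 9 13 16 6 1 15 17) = (0 5)(1 16 9)(2 8 12 4 14 11 7 10 15 6 3 13 17) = [5, 16, 8, 13, 14, 0, 3, 10, 12, 1, 15, 7, 4, 17, 11, 6, 9, 2]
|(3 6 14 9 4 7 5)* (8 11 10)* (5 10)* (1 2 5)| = |(1 2 5 3 6 14 9 4 7 10 8 11)| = 12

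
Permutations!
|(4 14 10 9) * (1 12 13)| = |(1 12 13)(4 14 10 9)| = 12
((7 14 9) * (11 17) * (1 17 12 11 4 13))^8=((1 17 4 13)(7 14 9)(11 12))^8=(17)(7 9 14)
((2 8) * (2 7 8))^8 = ((7 8))^8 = (8)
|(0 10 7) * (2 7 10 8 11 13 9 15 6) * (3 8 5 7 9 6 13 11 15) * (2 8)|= 12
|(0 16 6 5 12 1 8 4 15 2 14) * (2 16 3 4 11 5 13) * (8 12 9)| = 36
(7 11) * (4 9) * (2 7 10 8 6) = (2 7 11 10 8 6)(4 9) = [0, 1, 7, 3, 9, 5, 2, 11, 6, 4, 8, 10]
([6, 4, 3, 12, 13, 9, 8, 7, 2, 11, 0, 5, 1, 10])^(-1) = (0 10 13 4 1 12 3 2 8 6)(5 11 9)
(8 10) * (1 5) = (1 5)(8 10) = [0, 5, 2, 3, 4, 1, 6, 7, 10, 9, 8]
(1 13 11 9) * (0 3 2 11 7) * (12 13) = [3, 12, 11, 2, 4, 5, 6, 0, 8, 1, 10, 9, 13, 7] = (0 3 2 11 9 1 12 13 7)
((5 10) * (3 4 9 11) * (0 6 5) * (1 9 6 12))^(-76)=(0 11 5 1 4)(3 10 9 6 12)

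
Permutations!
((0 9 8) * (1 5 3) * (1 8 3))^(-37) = ((0 9 3 8)(1 5))^(-37) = (0 8 3 9)(1 5)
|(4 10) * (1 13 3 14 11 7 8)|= 14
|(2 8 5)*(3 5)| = 4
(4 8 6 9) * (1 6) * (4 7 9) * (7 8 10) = [0, 6, 2, 3, 10, 5, 4, 9, 1, 8, 7] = (1 6 4 10 7 9 8)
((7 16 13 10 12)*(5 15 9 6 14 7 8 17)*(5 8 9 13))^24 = ((5 15 13 10 12 9 6 14 7 16)(8 17))^24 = (17)(5 12 7 13 6)(9 16 10 14 15)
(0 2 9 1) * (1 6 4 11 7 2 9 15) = (0 9 6 4 11 7 2 15 1) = [9, 0, 15, 3, 11, 5, 4, 2, 8, 6, 10, 7, 12, 13, 14, 1]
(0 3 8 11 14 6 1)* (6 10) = (0 3 8 11 14 10 6 1) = [3, 0, 2, 8, 4, 5, 1, 7, 11, 9, 6, 14, 12, 13, 10]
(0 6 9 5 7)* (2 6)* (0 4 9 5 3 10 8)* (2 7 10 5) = (0 7 4 9 3 5 10 8)(2 6) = [7, 1, 6, 5, 9, 10, 2, 4, 0, 3, 8]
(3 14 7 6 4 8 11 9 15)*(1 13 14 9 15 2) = (1 13 14 7 6 4 8 11 15 3 9 2) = [0, 13, 1, 9, 8, 5, 4, 6, 11, 2, 10, 15, 12, 14, 7, 3]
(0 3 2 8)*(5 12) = [3, 1, 8, 2, 4, 12, 6, 7, 0, 9, 10, 11, 5] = (0 3 2 8)(5 12)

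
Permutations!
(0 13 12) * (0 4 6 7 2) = (0 13 12 4 6 7 2) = [13, 1, 0, 3, 6, 5, 7, 2, 8, 9, 10, 11, 4, 12]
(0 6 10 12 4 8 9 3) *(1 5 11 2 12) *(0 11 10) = [6, 5, 12, 11, 8, 10, 0, 7, 9, 3, 1, 2, 4] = (0 6)(1 5 10)(2 12 4 8 9 3 11)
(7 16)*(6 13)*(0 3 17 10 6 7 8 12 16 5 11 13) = [3, 1, 2, 17, 4, 11, 0, 5, 12, 9, 6, 13, 16, 7, 14, 15, 8, 10] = (0 3 17 10 6)(5 11 13 7)(8 12 16)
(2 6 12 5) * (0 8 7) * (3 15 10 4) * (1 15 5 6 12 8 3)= [3, 15, 12, 5, 1, 2, 8, 0, 7, 9, 4, 11, 6, 13, 14, 10]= (0 3 5 2 12 6 8 7)(1 15 10 4)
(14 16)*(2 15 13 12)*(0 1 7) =[1, 7, 15, 3, 4, 5, 6, 0, 8, 9, 10, 11, 2, 12, 16, 13, 14] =(0 1 7)(2 15 13 12)(14 16)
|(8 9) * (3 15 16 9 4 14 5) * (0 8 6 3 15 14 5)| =10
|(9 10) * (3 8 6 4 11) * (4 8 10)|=|(3 10 9 4 11)(6 8)|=10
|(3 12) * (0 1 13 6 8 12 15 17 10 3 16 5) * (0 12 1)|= 12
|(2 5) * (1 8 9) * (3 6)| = |(1 8 9)(2 5)(3 6)| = 6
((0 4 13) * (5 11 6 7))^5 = ((0 4 13)(5 11 6 7))^5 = (0 13 4)(5 11 6 7)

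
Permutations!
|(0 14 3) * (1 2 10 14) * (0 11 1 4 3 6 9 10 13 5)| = |(0 4 3 11 1 2 13 5)(6 9 10 14)| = 8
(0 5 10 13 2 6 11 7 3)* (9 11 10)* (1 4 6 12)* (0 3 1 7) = (0 5 9 11)(1 4 6 10 13 2 12 7) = [5, 4, 12, 3, 6, 9, 10, 1, 8, 11, 13, 0, 7, 2]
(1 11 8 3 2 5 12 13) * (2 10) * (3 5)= (1 11 8 5 12 13)(2 3 10)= [0, 11, 3, 10, 4, 12, 6, 7, 5, 9, 2, 8, 13, 1]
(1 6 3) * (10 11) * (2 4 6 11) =(1 11 10 2 4 6 3) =[0, 11, 4, 1, 6, 5, 3, 7, 8, 9, 2, 10]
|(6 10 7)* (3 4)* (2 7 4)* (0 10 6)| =6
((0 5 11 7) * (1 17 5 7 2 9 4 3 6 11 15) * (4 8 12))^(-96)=(17)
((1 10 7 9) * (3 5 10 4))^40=(1 7 5 4 9 10 3)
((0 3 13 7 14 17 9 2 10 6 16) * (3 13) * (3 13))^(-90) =(0 6 2 17 7 3 16 10 9 14 13)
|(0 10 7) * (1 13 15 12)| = 12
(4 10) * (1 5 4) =(1 5 4 10) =[0, 5, 2, 3, 10, 4, 6, 7, 8, 9, 1]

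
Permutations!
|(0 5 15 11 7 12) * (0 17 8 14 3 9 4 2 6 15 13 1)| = 12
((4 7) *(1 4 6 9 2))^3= (1 6)(2 7)(4 9)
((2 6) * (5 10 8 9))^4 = ((2 6)(5 10 8 9))^4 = (10)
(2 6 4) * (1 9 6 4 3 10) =(1 9 6 3 10)(2 4) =[0, 9, 4, 10, 2, 5, 3, 7, 8, 6, 1]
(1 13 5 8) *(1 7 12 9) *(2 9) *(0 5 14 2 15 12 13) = (0 5 8 7 13 14 2 9 1)(12 15) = [5, 0, 9, 3, 4, 8, 6, 13, 7, 1, 10, 11, 15, 14, 2, 12]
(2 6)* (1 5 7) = (1 5 7)(2 6) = [0, 5, 6, 3, 4, 7, 2, 1]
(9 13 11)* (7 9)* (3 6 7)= (3 6 7 9 13 11)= [0, 1, 2, 6, 4, 5, 7, 9, 8, 13, 10, 3, 12, 11]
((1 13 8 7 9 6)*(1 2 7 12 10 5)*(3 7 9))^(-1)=(1 5 10 12 8 13)(2 6 9)(3 7)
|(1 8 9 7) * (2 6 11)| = 12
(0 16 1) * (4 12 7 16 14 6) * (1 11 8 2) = (0 14 6 4 12 7 16 11 8 2 1) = [14, 0, 1, 3, 12, 5, 4, 16, 2, 9, 10, 8, 7, 13, 6, 15, 11]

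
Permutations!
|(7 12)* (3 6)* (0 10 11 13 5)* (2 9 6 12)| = |(0 10 11 13 5)(2 9 6 3 12 7)| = 30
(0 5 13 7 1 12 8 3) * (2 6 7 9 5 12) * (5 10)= (0 12 8 3)(1 2 6 7)(5 13 9 10)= [12, 2, 6, 0, 4, 13, 7, 1, 3, 10, 5, 11, 8, 9]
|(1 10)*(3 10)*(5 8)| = |(1 3 10)(5 8)| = 6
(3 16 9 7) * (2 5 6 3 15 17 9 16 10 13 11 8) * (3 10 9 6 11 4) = [0, 1, 5, 9, 3, 11, 10, 15, 2, 7, 13, 8, 12, 4, 14, 17, 16, 6] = (2 5 11 8)(3 9 7 15 17 6 10 13 4)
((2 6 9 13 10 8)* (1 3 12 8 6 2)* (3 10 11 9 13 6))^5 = (6 13 11 9)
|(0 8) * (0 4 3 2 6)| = |(0 8 4 3 2 6)| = 6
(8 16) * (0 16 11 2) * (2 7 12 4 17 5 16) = (0 2)(4 17 5 16 8 11 7 12) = [2, 1, 0, 3, 17, 16, 6, 12, 11, 9, 10, 7, 4, 13, 14, 15, 8, 5]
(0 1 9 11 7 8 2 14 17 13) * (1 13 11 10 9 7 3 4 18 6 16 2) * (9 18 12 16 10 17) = [13, 7, 14, 4, 12, 5, 10, 8, 1, 17, 18, 3, 16, 0, 9, 15, 2, 11, 6] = (0 13)(1 7 8)(2 14 9 17 11 3 4 12 16)(6 10 18)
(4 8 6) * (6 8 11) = (4 11 6) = [0, 1, 2, 3, 11, 5, 4, 7, 8, 9, 10, 6]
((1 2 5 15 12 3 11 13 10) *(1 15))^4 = ((1 2 5)(3 11 13 10 15 12))^4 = (1 2 5)(3 15 13)(10 11 12)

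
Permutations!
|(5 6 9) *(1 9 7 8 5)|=|(1 9)(5 6 7 8)|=4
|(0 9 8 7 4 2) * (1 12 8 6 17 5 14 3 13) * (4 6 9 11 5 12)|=45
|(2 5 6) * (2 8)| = |(2 5 6 8)| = 4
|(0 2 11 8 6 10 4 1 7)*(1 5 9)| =|(0 2 11 8 6 10 4 5 9 1 7)| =11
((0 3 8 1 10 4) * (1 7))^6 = ((0 3 8 7 1 10 4))^6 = (0 4 10 1 7 8 3)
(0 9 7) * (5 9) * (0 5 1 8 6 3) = (0 1 8 6 3)(5 9 7) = [1, 8, 2, 0, 4, 9, 3, 5, 6, 7]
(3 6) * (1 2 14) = [0, 2, 14, 6, 4, 5, 3, 7, 8, 9, 10, 11, 12, 13, 1] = (1 2 14)(3 6)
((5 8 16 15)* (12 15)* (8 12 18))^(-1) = ((5 12 15)(8 16 18))^(-1) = (5 15 12)(8 18 16)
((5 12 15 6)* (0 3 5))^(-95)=((0 3 5 12 15 6))^(-95)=(0 3 5 12 15 6)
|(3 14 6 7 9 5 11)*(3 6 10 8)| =20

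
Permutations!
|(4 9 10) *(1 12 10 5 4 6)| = |(1 12 10 6)(4 9 5)| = 12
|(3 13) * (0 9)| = 2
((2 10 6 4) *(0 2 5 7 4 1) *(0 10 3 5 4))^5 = ((0 2 3 5 7)(1 10 6))^5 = (1 6 10)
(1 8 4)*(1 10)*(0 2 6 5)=(0 2 6 5)(1 8 4 10)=[2, 8, 6, 3, 10, 0, 5, 7, 4, 9, 1]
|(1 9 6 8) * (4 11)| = 4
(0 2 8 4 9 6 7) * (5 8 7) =(0 2 7)(4 9 6 5 8) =[2, 1, 7, 3, 9, 8, 5, 0, 4, 6]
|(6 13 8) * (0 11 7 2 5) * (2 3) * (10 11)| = 21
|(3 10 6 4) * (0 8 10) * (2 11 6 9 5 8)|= |(0 2 11 6 4 3)(5 8 10 9)|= 12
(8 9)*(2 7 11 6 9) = (2 7 11 6 9 8) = [0, 1, 7, 3, 4, 5, 9, 11, 2, 8, 10, 6]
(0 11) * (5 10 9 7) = (0 11)(5 10 9 7) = [11, 1, 2, 3, 4, 10, 6, 5, 8, 7, 9, 0]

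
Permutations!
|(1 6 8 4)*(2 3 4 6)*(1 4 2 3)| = |(1 3 2)(6 8)| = 6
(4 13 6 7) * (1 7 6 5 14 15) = (1 7 4 13 5 14 15) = [0, 7, 2, 3, 13, 14, 6, 4, 8, 9, 10, 11, 12, 5, 15, 1]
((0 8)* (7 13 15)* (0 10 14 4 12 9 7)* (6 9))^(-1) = ((0 8 10 14 4 12 6 9 7 13 15))^(-1) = (0 15 13 7 9 6 12 4 14 10 8)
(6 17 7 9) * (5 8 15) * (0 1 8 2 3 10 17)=(0 1 8 15 5 2 3 10 17 7 9 6)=[1, 8, 3, 10, 4, 2, 0, 9, 15, 6, 17, 11, 12, 13, 14, 5, 16, 7]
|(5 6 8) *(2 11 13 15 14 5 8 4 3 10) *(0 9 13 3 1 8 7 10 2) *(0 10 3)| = |(0 9 13 15 14 5 6 4 1 8 7 3 2 11)| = 14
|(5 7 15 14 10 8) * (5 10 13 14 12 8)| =6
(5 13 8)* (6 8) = (5 13 6 8) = [0, 1, 2, 3, 4, 13, 8, 7, 5, 9, 10, 11, 12, 6]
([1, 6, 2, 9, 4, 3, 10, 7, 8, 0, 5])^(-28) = (10)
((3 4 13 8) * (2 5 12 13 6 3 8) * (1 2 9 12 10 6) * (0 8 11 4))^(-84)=((0 8 11 4 1 2 5 10 6 3)(9 12 13))^(-84)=(13)(0 5 11 6 1)(2 8 10 4 3)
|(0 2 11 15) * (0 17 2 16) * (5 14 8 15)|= |(0 16)(2 11 5 14 8 15 17)|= 14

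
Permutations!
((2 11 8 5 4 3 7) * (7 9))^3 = ((2 11 8 5 4 3 9 7))^3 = (2 5 9 11 4 7 8 3)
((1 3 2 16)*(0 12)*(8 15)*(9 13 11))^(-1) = ((0 12)(1 3 2 16)(8 15)(9 13 11))^(-1) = (0 12)(1 16 2 3)(8 15)(9 11 13)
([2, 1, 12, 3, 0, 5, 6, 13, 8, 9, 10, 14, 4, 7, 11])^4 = (14)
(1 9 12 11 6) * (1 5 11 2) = (1 9 12 2)(5 11 6) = [0, 9, 1, 3, 4, 11, 5, 7, 8, 12, 10, 6, 2]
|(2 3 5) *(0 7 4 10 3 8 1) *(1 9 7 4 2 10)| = 12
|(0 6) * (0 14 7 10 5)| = |(0 6 14 7 10 5)| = 6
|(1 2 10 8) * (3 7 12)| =|(1 2 10 8)(3 7 12)| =12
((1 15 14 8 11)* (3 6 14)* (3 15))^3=(15)(1 14)(3 8)(6 11)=((15)(1 3 6 14 8 11))^3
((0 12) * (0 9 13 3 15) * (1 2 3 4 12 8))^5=((0 8 1 2 3 15)(4 12 9 13))^5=(0 15 3 2 1 8)(4 12 9 13)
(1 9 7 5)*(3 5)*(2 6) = (1 9 7 3 5)(2 6) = [0, 9, 6, 5, 4, 1, 2, 3, 8, 7]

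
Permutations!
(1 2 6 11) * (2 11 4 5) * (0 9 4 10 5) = (0 9 4)(1 11)(2 6 10 5) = [9, 11, 6, 3, 0, 2, 10, 7, 8, 4, 5, 1]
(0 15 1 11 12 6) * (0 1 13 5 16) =(0 15 13 5 16)(1 11 12 6) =[15, 11, 2, 3, 4, 16, 1, 7, 8, 9, 10, 12, 6, 5, 14, 13, 0]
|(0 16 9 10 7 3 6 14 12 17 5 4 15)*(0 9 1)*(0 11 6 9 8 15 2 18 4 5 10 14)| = |(0 16 1 11 6)(2 18 4)(3 9 14 12 17 10 7)(8 15)| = 210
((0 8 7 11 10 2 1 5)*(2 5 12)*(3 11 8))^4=(0 5 10 11 3)(1 12 2)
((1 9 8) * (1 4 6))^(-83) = ((1 9 8 4 6))^(-83) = (1 8 6 9 4)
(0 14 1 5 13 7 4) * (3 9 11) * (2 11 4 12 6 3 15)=(0 14 1 5 13 7 12 6 3 9 4)(2 11 15)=[14, 5, 11, 9, 0, 13, 3, 12, 8, 4, 10, 15, 6, 7, 1, 2]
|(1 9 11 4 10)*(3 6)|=10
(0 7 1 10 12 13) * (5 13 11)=(0 7 1 10 12 11 5 13)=[7, 10, 2, 3, 4, 13, 6, 1, 8, 9, 12, 5, 11, 0]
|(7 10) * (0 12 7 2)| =|(0 12 7 10 2)| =5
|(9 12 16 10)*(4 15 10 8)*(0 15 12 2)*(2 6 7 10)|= 12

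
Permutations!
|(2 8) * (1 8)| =3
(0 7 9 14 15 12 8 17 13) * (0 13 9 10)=(0 7 10)(8 17 9 14 15 12)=[7, 1, 2, 3, 4, 5, 6, 10, 17, 14, 0, 11, 8, 13, 15, 12, 16, 9]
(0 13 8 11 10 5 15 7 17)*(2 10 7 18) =(0 13 8 11 7 17)(2 10 5 15 18) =[13, 1, 10, 3, 4, 15, 6, 17, 11, 9, 5, 7, 12, 8, 14, 18, 16, 0, 2]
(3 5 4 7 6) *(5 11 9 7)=(3 11 9 7 6)(4 5)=[0, 1, 2, 11, 5, 4, 3, 6, 8, 7, 10, 9]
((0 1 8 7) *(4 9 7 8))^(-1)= (0 7 9 4 1)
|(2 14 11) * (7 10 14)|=|(2 7 10 14 11)|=5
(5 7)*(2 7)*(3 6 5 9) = (2 7 9 3 6 5) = [0, 1, 7, 6, 4, 2, 5, 9, 8, 3]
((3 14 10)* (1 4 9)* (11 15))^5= (1 9 4)(3 10 14)(11 15)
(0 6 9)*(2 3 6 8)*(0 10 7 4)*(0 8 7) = (0 7 4 8 2 3 6 9 10) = [7, 1, 3, 6, 8, 5, 9, 4, 2, 10, 0]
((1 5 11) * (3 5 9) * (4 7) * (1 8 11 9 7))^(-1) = (1 4 7)(3 9 5)(8 11) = ((1 7 4)(3 5 9)(8 11))^(-1)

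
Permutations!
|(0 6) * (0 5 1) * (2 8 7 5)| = 7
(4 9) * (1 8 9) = (1 8 9 4) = [0, 8, 2, 3, 1, 5, 6, 7, 9, 4]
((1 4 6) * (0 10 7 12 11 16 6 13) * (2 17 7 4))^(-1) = ((0 10 4 13)(1 2 17 7 12 11 16 6))^(-1) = (0 13 4 10)(1 6 16 11 12 7 17 2)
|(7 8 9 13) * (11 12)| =|(7 8 9 13)(11 12)| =4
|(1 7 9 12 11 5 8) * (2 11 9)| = |(1 7 2 11 5 8)(9 12)| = 6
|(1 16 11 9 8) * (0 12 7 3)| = |(0 12 7 3)(1 16 11 9 8)| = 20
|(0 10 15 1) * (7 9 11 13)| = 4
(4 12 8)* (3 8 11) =(3 8 4 12 11) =[0, 1, 2, 8, 12, 5, 6, 7, 4, 9, 10, 3, 11]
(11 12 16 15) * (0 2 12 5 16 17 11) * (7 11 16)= (0 2 12 17 16 15)(5 7 11)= [2, 1, 12, 3, 4, 7, 6, 11, 8, 9, 10, 5, 17, 13, 14, 0, 15, 16]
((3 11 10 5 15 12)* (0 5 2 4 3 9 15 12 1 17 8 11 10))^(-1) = ((0 5 12 9 15 1 17 8 11)(2 4 3 10))^(-1) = (0 11 8 17 1 15 9 12 5)(2 10 3 4)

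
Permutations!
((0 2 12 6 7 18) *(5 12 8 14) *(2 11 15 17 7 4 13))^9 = (0 17)(2 8 14 5 12 6 4 13)(7 11)(15 18)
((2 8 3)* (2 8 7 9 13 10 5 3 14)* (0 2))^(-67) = ((0 2 7 9 13 10 5 3 8 14))^(-67) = (0 9 5 14 7 10 8 2 13 3)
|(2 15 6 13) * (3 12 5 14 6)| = |(2 15 3 12 5 14 6 13)| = 8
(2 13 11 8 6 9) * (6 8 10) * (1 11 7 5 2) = (1 11 10 6 9)(2 13 7 5) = [0, 11, 13, 3, 4, 2, 9, 5, 8, 1, 6, 10, 12, 7]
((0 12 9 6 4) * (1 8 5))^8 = (0 6 12 4 9)(1 5 8) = ((0 12 9 6 4)(1 8 5))^8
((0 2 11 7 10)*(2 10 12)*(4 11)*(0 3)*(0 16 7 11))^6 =((0 10 3 16 7 12 2 4))^6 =(0 2 7 3)(4 12 16 10)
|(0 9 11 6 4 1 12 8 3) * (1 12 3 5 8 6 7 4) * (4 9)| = 6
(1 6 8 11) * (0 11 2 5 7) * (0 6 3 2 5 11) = [0, 3, 11, 2, 4, 7, 8, 6, 5, 9, 10, 1] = (1 3 2 11)(5 7 6 8)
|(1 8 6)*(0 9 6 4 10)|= |(0 9 6 1 8 4 10)|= 7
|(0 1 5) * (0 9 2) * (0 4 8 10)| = |(0 1 5 9 2 4 8 10)| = 8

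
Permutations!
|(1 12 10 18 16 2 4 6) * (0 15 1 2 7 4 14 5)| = 13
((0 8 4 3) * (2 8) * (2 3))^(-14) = (2 8 4)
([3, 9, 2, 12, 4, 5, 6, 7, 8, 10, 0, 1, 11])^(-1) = [10, 11, 2, 0, 4, 5, 6, 7, 8, 1, 9, 12, 3]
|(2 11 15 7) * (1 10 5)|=|(1 10 5)(2 11 15 7)|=12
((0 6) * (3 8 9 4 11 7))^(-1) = (0 6)(3 7 11 4 9 8)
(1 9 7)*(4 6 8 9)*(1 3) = [0, 4, 2, 1, 6, 5, 8, 3, 9, 7] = (1 4 6 8 9 7 3)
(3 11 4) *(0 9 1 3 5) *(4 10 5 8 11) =[9, 3, 2, 4, 8, 0, 6, 7, 11, 1, 5, 10] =(0 9 1 3 4 8 11 10 5)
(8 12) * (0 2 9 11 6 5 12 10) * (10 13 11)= (0 2 9 10)(5 12 8 13 11 6)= [2, 1, 9, 3, 4, 12, 5, 7, 13, 10, 0, 6, 8, 11]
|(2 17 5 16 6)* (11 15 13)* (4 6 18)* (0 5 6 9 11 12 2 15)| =42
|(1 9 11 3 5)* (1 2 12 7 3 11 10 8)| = 20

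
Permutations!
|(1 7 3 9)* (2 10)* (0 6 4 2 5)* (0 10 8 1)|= 18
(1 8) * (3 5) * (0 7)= (0 7)(1 8)(3 5)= [7, 8, 2, 5, 4, 3, 6, 0, 1]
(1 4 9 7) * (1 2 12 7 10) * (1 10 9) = (1 4)(2 12 7) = [0, 4, 12, 3, 1, 5, 6, 2, 8, 9, 10, 11, 7]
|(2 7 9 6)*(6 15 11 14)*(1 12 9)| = 9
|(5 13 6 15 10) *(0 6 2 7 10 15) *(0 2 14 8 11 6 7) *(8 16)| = |(0 7 10 5 13 14 16 8 11 6 2)| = 11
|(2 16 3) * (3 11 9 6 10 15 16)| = |(2 3)(6 10 15 16 11 9)| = 6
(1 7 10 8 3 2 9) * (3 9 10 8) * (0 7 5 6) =[7, 5, 10, 2, 4, 6, 0, 8, 9, 1, 3] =(0 7 8 9 1 5 6)(2 10 3)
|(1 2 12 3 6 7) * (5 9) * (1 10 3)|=12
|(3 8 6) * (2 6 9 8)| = 6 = |(2 6 3)(8 9)|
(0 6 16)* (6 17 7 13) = (0 17 7 13 6 16) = [17, 1, 2, 3, 4, 5, 16, 13, 8, 9, 10, 11, 12, 6, 14, 15, 0, 7]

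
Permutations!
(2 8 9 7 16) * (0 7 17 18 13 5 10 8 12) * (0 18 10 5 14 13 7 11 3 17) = (0 11 3 17 10 8 9)(2 12 18 7 16)(13 14) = [11, 1, 12, 17, 4, 5, 6, 16, 9, 0, 8, 3, 18, 14, 13, 15, 2, 10, 7]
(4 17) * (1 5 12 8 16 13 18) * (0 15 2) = [15, 5, 0, 3, 17, 12, 6, 7, 16, 9, 10, 11, 8, 18, 14, 2, 13, 4, 1] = (0 15 2)(1 5 12 8 16 13 18)(4 17)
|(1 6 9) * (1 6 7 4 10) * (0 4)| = |(0 4 10 1 7)(6 9)| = 10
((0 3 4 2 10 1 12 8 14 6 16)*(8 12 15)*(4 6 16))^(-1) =(0 16 14 8 15 1 10 2 4 6 3) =((0 3 6 4 2 10 1 15 8 14 16))^(-1)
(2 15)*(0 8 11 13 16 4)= [8, 1, 15, 3, 0, 5, 6, 7, 11, 9, 10, 13, 12, 16, 14, 2, 4]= (0 8 11 13 16 4)(2 15)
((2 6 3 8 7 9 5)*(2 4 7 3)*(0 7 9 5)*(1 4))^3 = (0 1)(2 6)(3 8)(4 7)(5 9)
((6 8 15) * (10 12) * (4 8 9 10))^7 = ((4 8 15 6 9 10 12))^7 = (15)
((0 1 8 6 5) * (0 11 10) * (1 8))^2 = (0 6 11)(5 10 8)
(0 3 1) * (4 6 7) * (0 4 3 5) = [5, 4, 2, 1, 6, 0, 7, 3] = (0 5)(1 4 6 7 3)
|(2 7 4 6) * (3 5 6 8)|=7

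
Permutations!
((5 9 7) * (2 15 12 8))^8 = ((2 15 12 8)(5 9 7))^8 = (15)(5 7 9)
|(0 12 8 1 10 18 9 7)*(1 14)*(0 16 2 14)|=|(0 12 8)(1 10 18 9 7 16 2 14)|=24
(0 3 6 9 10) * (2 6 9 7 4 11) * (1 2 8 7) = (0 3 9 10)(1 2 6)(4 11 8 7) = [3, 2, 6, 9, 11, 5, 1, 4, 7, 10, 0, 8]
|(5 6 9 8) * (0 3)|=|(0 3)(5 6 9 8)|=4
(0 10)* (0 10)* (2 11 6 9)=(2 11 6 9)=[0, 1, 11, 3, 4, 5, 9, 7, 8, 2, 10, 6]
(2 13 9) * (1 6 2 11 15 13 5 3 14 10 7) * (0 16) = (0 16)(1 6 2 5 3 14 10 7)(9 11 15 13) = [16, 6, 5, 14, 4, 3, 2, 1, 8, 11, 7, 15, 12, 9, 10, 13, 0]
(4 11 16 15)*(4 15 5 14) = (4 11 16 5 14) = [0, 1, 2, 3, 11, 14, 6, 7, 8, 9, 10, 16, 12, 13, 4, 15, 5]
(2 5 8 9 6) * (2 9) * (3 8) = (2 5 3 8)(6 9) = [0, 1, 5, 8, 4, 3, 9, 7, 2, 6]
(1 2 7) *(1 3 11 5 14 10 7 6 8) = (1 2 6 8)(3 11 5 14 10 7) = [0, 2, 6, 11, 4, 14, 8, 3, 1, 9, 7, 5, 12, 13, 10]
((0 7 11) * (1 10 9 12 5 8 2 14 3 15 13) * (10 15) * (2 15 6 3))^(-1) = (0 11 7)(1 13 15 8 5 12 9 10 3 6)(2 14)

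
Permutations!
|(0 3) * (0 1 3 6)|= 2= |(0 6)(1 3)|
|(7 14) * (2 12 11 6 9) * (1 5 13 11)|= 8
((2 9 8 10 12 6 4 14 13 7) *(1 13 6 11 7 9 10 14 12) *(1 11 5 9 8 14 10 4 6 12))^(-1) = ((1 13 8 10 11 7 2 4)(5 9 14 12))^(-1) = (1 4 2 7 11 10 8 13)(5 12 14 9)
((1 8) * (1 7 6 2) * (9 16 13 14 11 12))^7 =(1 7 2 8 6)(9 16 13 14 11 12)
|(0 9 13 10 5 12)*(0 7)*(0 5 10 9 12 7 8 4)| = |(0 12 8 4)(5 7)(9 13)| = 4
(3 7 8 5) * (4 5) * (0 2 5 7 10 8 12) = (0 2 5 3 10 8 4 7 12) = [2, 1, 5, 10, 7, 3, 6, 12, 4, 9, 8, 11, 0]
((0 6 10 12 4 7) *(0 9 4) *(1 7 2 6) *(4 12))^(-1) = (0 12 9 7 1)(2 4 10 6)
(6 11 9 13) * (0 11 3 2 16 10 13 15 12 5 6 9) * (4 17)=(0 11)(2 16 10 13 9 15 12 5 6 3)(4 17)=[11, 1, 16, 2, 17, 6, 3, 7, 8, 15, 13, 0, 5, 9, 14, 12, 10, 4]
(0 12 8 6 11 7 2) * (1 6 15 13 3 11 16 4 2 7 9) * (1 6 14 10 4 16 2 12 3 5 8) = [3, 14, 0, 11, 12, 8, 2, 7, 15, 6, 4, 9, 1, 5, 10, 13, 16] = (16)(0 3 11 9 6 2)(1 14 10 4 12)(5 8 15 13)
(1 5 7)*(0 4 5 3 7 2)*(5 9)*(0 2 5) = (0 4 9)(1 3 7) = [4, 3, 2, 7, 9, 5, 6, 1, 8, 0]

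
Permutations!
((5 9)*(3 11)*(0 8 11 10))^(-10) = (11) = ((0 8 11 3 10)(5 9))^(-10)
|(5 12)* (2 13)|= 2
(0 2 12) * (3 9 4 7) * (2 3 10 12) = [3, 1, 2, 9, 7, 5, 6, 10, 8, 4, 12, 11, 0] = (0 3 9 4 7 10 12)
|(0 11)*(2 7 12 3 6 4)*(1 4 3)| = |(0 11)(1 4 2 7 12)(3 6)| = 10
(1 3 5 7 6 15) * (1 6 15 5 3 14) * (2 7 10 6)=(1 14)(2 7 15)(5 10 6)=[0, 14, 7, 3, 4, 10, 5, 15, 8, 9, 6, 11, 12, 13, 1, 2]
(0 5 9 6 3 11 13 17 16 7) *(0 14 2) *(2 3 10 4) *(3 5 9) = (0 9 6 10 4 2)(3 11 13 17 16 7 14 5) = [9, 1, 0, 11, 2, 3, 10, 14, 8, 6, 4, 13, 12, 17, 5, 15, 7, 16]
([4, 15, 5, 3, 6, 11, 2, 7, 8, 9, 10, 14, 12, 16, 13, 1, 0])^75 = (0 2 14)(1 15)(4 5 13)(6 11 16)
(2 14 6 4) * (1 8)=(1 8)(2 14 6 4)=[0, 8, 14, 3, 2, 5, 4, 7, 1, 9, 10, 11, 12, 13, 6]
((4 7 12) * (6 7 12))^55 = ((4 12)(6 7))^55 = (4 12)(6 7)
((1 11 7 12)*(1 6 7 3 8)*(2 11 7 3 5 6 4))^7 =((1 7 12 4 2 11 5 6 3 8))^7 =(1 6 2 7 3 11 12 8 5 4)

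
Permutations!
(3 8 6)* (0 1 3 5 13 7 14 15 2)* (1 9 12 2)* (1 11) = [9, 3, 0, 8, 4, 13, 5, 14, 6, 12, 10, 1, 2, 7, 15, 11] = (0 9 12 2)(1 3 8 6 5 13 7 14 15 11)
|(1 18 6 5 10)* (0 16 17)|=15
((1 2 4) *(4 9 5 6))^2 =(1 9 6)(2 5 4)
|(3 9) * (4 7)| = 2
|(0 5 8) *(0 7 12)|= 5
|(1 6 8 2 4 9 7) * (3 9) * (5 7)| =|(1 6 8 2 4 3 9 5 7)| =9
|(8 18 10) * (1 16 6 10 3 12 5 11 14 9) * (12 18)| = 10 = |(1 16 6 10 8 12 5 11 14 9)(3 18)|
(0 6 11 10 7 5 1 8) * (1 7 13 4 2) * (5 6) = (0 5 7 6 11 10 13 4 2 1 8) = [5, 8, 1, 3, 2, 7, 11, 6, 0, 9, 13, 10, 12, 4]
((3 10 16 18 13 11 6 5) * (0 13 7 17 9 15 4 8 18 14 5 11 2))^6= (3 10 16 14 5)(4 15 9 17 7 18 8)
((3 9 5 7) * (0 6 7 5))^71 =((0 6 7 3 9))^71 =(0 6 7 3 9)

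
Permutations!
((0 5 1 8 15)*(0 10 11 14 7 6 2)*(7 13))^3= ((0 5 1 8 15 10 11 14 13 7 6 2))^3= (0 8 11 7)(1 10 13 2)(5 15 14 6)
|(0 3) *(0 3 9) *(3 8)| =|(0 9)(3 8)| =2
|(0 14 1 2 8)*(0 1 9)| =3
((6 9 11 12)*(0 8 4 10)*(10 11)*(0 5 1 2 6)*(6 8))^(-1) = ((0 6 9 10 5 1 2 8 4 11 12))^(-1) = (0 12 11 4 8 2 1 5 10 9 6)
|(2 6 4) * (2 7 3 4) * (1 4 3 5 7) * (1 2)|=4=|(1 4 2 6)(5 7)|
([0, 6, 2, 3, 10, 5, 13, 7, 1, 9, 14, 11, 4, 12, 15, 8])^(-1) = [0, 8, 2, 3, 12, 5, 1, 7, 15, 9, 4, 11, 13, 6, 10, 14]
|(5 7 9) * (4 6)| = 6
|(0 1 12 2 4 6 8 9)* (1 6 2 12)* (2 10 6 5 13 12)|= 10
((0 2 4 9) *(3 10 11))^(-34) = (0 4)(2 9)(3 11 10)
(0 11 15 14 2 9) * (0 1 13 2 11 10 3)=[10, 13, 9, 0, 4, 5, 6, 7, 8, 1, 3, 15, 12, 2, 11, 14]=(0 10 3)(1 13 2 9)(11 15 14)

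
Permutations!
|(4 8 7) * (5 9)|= 6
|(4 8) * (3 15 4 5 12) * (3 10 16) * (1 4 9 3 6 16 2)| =|(1 4 8 5 12 10 2)(3 15 9)(6 16)| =42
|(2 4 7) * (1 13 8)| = 3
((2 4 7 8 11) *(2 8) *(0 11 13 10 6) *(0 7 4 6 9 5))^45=((0 11 8 13 10 9 5)(2 6 7))^45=(0 13 5 8 9 11 10)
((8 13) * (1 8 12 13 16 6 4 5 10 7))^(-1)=(1 7 10 5 4 6 16 8)(12 13)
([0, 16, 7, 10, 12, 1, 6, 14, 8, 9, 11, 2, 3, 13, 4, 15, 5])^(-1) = (1 5 16)(2 11 10 3 12 4 14 7)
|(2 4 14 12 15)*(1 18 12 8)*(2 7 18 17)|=|(1 17 2 4 14 8)(7 18 12 15)|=12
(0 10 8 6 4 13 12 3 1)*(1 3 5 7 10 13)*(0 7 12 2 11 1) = [13, 7, 11, 3, 0, 12, 4, 10, 6, 9, 8, 1, 5, 2] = (0 13 2 11 1 7 10 8 6 4)(5 12)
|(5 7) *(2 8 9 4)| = 4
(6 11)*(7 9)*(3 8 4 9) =(3 8 4 9 7)(6 11) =[0, 1, 2, 8, 9, 5, 11, 3, 4, 7, 10, 6]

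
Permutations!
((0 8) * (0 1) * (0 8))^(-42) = (8)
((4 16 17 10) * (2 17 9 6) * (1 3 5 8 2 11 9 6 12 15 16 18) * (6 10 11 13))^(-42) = ((1 3 5 8 2 17 11 9 12 15 16 10 4 18)(6 13))^(-42) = (18)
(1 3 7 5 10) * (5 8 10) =(1 3 7 8 10) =[0, 3, 2, 7, 4, 5, 6, 8, 10, 9, 1]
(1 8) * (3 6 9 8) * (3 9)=[0, 9, 2, 6, 4, 5, 3, 7, 1, 8]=(1 9 8)(3 6)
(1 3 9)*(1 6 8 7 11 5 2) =[0, 3, 1, 9, 4, 2, 8, 11, 7, 6, 10, 5] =(1 3 9 6 8 7 11 5 2)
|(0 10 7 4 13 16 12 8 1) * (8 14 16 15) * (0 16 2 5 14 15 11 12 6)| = |(0 10 7 4 13 11 12 15 8 1 16 6)(2 5 14)| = 12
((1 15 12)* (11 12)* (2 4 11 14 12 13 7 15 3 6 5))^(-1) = ((1 3 6 5 2 4 11 13 7 15 14 12))^(-1) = (1 12 14 15 7 13 11 4 2 5 6 3)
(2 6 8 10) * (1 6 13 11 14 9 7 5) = (1 6 8 10 2 13 11 14 9 7 5) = [0, 6, 13, 3, 4, 1, 8, 5, 10, 7, 2, 14, 12, 11, 9]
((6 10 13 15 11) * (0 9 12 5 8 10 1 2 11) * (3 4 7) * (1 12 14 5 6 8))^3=((0 9 14 5 1 2 11 8 10 13 15)(3 4 7)(6 12))^3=(0 5 11 13 9 1 8 15 14 2 10)(6 12)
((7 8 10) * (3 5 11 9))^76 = ((3 5 11 9)(7 8 10))^76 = (11)(7 8 10)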